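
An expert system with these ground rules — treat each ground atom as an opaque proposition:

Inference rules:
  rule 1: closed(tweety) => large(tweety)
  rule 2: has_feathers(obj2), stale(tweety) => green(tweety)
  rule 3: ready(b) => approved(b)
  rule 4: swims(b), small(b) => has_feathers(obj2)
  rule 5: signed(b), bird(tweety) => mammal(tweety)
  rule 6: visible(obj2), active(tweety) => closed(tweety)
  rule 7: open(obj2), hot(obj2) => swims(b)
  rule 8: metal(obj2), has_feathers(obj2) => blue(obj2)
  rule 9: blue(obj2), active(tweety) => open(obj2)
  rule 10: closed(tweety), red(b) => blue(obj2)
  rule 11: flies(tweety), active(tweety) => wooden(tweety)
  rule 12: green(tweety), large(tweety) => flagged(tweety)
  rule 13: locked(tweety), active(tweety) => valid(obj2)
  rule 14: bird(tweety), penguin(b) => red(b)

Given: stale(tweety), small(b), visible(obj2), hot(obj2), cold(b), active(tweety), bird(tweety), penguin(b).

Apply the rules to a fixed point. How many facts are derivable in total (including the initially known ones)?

Round 1: rule 6 [visible(obj2), active(tweety) => closed(tweety)]; rule 14 [bird(tweety), penguin(b) => red(b)]. Adds closed(tweety), red(b).
Round 2: rule 1 [closed(tweety) => large(tweety)]; rule 10 [closed(tweety), red(b) => blue(obj2)]. Adds large(tweety), blue(obj2).
Round 3: rule 9 [blue(obj2), active(tweety) => open(obj2)]. Adds open(obj2).
Round 4: rule 7 [open(obj2), hot(obj2) => swims(b)]. Adds swims(b).
Round 5: rule 4 [swims(b), small(b) => has_feathers(obj2)]. Adds has_feathers(obj2).
Round 6: rule 2 [has_feathers(obj2), stale(tweety) => green(tweety)]. Adds green(tweety).
Round 7: rule 12 [green(tweety), large(tweety) => flagged(tweety)]. Adds flagged(tweety).
Closure: {active(tweety), bird(tweety), blue(obj2), closed(tweety), cold(b), flagged(tweety), green(tweety), has_feathers(obj2), hot(obj2), large(tweety), open(obj2), penguin(b), red(b), small(b), stale(tweety), swims(b), visible(obj2)} — 17 facts.

17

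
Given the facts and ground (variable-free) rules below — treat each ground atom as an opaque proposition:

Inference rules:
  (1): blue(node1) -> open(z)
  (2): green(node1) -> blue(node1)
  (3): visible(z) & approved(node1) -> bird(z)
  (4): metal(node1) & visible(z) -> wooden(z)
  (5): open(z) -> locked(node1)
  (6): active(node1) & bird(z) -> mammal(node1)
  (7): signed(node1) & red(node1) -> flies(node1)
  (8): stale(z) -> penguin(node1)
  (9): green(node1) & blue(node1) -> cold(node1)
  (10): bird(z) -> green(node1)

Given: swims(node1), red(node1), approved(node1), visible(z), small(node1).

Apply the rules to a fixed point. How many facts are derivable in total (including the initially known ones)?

Round 1 fires (3), giving bird(z).
Round 2 fires (10), giving green(node1).
Round 3 fires (2), giving blue(node1).
Round 4 fires (1), (9), giving open(z), cold(node1).
Round 5 fires (5), giving locked(node1).
Closure: {approved(node1), bird(z), blue(node1), cold(node1), green(node1), locked(node1), open(z), red(node1), small(node1), swims(node1), visible(z)} — 11 facts.

11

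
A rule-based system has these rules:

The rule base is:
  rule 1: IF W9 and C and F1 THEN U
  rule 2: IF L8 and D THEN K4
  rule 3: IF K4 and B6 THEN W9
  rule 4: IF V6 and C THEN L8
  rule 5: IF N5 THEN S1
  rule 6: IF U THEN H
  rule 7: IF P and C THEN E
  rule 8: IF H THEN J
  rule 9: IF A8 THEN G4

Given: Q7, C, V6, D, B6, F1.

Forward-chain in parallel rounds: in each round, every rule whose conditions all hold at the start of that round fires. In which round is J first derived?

6

Round 1 — rule 4, derive L8.
Round 2 — rule 2, derive K4.
Round 3 — rule 3, derive W9.
Round 4 — rule 1, derive U.
Round 5 — rule 6, derive H.
Round 6 — rule 8, derive J.
J first appears in round 6.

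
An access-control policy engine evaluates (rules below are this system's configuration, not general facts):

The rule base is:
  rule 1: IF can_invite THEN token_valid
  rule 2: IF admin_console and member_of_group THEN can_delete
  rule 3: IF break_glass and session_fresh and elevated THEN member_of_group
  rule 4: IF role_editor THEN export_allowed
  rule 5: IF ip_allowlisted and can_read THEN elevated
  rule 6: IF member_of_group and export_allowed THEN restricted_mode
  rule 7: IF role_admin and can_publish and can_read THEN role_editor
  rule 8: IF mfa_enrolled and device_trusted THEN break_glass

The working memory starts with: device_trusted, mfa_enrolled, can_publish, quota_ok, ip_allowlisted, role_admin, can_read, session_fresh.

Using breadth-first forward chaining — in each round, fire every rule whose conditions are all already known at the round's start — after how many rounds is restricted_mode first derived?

3

[1] rule 5 [IF ip_allowlisted and can_read THEN elevated]; rule 7 [IF role_admin and can_publish and can_read THEN role_editor]; rule 8 [IF mfa_enrolled and device_trusted THEN break_glass]. ⇒ new: elevated, role_editor, break_glass.
[2] rule 3 [IF break_glass and session_fresh and elevated THEN member_of_group]; rule 4 [IF role_editor THEN export_allowed]. ⇒ new: member_of_group, export_allowed.
[3] rule 6 [IF member_of_group and export_allowed THEN restricted_mode]. ⇒ new: restricted_mode.
restricted_mode first appears in round 3.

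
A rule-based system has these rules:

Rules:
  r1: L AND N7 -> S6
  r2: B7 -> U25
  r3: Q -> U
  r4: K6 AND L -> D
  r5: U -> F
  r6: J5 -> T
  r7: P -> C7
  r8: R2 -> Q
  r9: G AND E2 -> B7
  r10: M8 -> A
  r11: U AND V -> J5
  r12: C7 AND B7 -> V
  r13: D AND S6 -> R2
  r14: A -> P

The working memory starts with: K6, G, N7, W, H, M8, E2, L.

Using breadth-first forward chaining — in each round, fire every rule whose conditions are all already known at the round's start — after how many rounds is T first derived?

6

Round 1 — r1, r4, r9, r10, derive S6, D, B7, A.
Round 2 — r2, r13, r14, derive U25, R2, P.
Round 3 — r7, r8, derive C7, Q.
Round 4 — r3, r12, derive U, V.
Round 5 — r5, r11, derive F, J5.
Round 6 — r6, derive T.
T first appears in round 6.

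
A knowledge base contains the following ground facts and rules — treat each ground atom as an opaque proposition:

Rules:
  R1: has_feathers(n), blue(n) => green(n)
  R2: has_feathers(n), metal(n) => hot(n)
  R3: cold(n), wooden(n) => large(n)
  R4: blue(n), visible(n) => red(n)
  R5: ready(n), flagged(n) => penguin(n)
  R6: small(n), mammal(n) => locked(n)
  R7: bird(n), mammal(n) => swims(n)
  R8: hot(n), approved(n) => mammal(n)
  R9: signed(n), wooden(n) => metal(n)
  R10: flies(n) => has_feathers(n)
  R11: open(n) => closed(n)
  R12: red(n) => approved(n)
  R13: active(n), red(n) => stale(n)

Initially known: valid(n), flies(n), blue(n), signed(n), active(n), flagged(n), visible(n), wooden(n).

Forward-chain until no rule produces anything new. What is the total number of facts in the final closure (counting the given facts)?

16

Round 1: R4 [blue(n), visible(n) => red(n)]; R9 [signed(n), wooden(n) => metal(n)]; R10 [flies(n) => has_feathers(n)]. Adds red(n), metal(n), has_feathers(n).
Round 2: R1 [has_feathers(n), blue(n) => green(n)]; R2 [has_feathers(n), metal(n) => hot(n)]; R12 [red(n) => approved(n)]; R13 [active(n), red(n) => stale(n)]. Adds green(n), hot(n), approved(n), stale(n).
Round 3: R8 [hot(n), approved(n) => mammal(n)]. Adds mammal(n).
Closure: {active(n), approved(n), blue(n), flagged(n), flies(n), green(n), has_feathers(n), hot(n), mammal(n), metal(n), red(n), signed(n), stale(n), valid(n), visible(n), wooden(n)} — 16 facts.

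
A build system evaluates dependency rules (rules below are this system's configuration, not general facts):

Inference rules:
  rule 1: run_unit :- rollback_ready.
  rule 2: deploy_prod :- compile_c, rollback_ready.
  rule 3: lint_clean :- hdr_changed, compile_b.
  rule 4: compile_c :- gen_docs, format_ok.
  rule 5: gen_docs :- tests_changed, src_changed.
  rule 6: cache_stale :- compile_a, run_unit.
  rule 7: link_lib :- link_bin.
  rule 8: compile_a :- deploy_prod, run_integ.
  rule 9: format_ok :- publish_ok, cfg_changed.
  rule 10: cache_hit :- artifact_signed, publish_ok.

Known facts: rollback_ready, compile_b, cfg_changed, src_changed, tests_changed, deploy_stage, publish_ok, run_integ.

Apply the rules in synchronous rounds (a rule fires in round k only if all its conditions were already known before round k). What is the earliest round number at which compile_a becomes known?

[1] rule 1 [run_unit :- rollback_ready.]; rule 5 [gen_docs :- tests_changed, src_changed.]; rule 9 [format_ok :- publish_ok, cfg_changed.]. ⇒ new: run_unit, gen_docs, format_ok.
[2] rule 4 [compile_c :- gen_docs, format_ok.]. ⇒ new: compile_c.
[3] rule 2 [deploy_prod :- compile_c, rollback_ready.]. ⇒ new: deploy_prod.
[4] rule 8 [compile_a :- deploy_prod, run_integ.]. ⇒ new: compile_a.
compile_a first appears in round 4.

4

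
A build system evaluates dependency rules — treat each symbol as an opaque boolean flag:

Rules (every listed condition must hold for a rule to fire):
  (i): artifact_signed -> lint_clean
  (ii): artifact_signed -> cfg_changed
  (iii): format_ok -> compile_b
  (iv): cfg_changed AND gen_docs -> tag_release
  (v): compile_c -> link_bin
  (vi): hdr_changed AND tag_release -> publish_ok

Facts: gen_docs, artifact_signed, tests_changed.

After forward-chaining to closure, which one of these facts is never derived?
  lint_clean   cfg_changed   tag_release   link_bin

link_bin

[1] (i) [artifact_signed -> lint_clean]; (ii) [artifact_signed -> cfg_changed]. ⇒ new: lint_clean, cfg_changed.
[2] (iv) [cfg_changed AND gen_docs -> tag_release]. ⇒ new: tag_release.
Derived: cfg_changed (round 1), lint_clean (round 1), tag_release (round 2). link_bin never appears in any round.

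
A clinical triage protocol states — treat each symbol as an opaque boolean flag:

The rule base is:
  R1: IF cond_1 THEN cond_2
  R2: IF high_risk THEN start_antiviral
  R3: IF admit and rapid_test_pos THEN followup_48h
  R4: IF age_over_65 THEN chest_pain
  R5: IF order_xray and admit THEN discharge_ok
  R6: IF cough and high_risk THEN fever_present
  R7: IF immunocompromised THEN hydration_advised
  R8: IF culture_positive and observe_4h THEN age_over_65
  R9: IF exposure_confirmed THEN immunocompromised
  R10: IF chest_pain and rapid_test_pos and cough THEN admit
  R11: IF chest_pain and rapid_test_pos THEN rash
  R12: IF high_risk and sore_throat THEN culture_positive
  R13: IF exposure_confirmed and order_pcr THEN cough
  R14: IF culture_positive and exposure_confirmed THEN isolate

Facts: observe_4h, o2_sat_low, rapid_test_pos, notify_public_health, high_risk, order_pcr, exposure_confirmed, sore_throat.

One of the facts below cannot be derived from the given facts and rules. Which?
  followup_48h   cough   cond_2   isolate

Round 1: R2 [IF high_risk THEN start_antiviral]; R9 [IF exposure_confirmed THEN immunocompromised]; R12 [IF high_risk and sore_throat THEN culture_positive]; R13 [IF exposure_confirmed and order_pcr THEN cough]. Adds start_antiviral, immunocompromised, culture_positive, cough.
Round 2: R6 [IF cough and high_risk THEN fever_present]; R7 [IF immunocompromised THEN hydration_advised]; R8 [IF culture_positive and observe_4h THEN age_over_65]; R14 [IF culture_positive and exposure_confirmed THEN isolate]. Adds fever_present, hydration_advised, age_over_65, isolate.
Round 3: R4 [IF age_over_65 THEN chest_pain]. Adds chest_pain.
Round 4: R10 [IF chest_pain and rapid_test_pos and cough THEN admit]; R11 [IF chest_pain and rapid_test_pos THEN rash]. Adds admit, rash.
Round 5: R3 [IF admit and rapid_test_pos THEN followup_48h]. Adds followup_48h.
Derived: followup_48h (round 5), isolate (round 2), cough (round 1). cond_2 never appears in any round.

cond_2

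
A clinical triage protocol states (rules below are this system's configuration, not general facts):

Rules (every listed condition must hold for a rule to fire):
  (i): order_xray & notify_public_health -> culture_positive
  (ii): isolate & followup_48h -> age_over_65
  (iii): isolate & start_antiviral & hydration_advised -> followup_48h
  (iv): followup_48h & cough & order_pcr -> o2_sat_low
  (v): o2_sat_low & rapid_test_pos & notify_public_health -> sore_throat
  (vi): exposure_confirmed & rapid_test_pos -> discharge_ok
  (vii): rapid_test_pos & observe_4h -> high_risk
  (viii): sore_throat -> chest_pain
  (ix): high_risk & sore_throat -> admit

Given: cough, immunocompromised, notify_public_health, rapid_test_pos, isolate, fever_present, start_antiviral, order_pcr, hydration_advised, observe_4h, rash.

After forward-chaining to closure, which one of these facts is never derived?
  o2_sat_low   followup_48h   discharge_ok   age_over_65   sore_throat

Round 1: (iii) [isolate & start_antiviral & hydration_advised -> followup_48h]; (vii) [rapid_test_pos & observe_4h -> high_risk]. New: followup_48h, high_risk.
Round 2: (ii) [isolate & followup_48h -> age_over_65]; (iv) [followup_48h & cough & order_pcr -> o2_sat_low]. New: age_over_65, o2_sat_low.
Round 3: (v) [o2_sat_low & rapid_test_pos & notify_public_health -> sore_throat]. New: sore_throat.
Round 4: (viii) [sore_throat -> chest_pain]; (ix) [high_risk & sore_throat -> admit]. New: chest_pain, admit.
Derived: o2_sat_low (round 2), followup_48h (round 1), sore_throat (round 3), age_over_65 (round 2). discharge_ok never appears in any round.

discharge_ok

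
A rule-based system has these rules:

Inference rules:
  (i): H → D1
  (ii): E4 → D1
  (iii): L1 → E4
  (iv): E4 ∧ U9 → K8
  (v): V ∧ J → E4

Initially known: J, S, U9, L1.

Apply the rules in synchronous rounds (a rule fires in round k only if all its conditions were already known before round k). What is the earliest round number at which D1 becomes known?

Round 1: (iii) [L1 → E4]. New: E4.
Round 2: (ii) [E4 → D1]; (iv) [E4 ∧ U9 → K8]. New: D1, K8.
D1 first appears in round 2.

2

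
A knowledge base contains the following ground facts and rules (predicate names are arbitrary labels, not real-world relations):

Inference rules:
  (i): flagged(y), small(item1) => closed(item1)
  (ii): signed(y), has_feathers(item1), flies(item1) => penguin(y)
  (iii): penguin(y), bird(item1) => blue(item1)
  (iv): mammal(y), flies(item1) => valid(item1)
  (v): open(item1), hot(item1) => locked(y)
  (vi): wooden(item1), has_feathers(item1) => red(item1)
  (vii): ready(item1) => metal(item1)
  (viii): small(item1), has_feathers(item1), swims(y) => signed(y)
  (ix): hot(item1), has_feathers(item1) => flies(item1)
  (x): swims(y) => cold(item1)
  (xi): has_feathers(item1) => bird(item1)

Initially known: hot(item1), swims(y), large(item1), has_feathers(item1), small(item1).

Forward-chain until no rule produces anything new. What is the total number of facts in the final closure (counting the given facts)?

[1] (viii) [small(item1), has_feathers(item1), swims(y) => signed(y)]; (ix) [hot(item1), has_feathers(item1) => flies(item1)]; (x) [swims(y) => cold(item1)]; (xi) [has_feathers(item1) => bird(item1)]. ⇒ new: signed(y), flies(item1), cold(item1), bird(item1).
[2] (ii) [signed(y), has_feathers(item1), flies(item1) => penguin(y)]. ⇒ new: penguin(y).
[3] (iii) [penguin(y), bird(item1) => blue(item1)]. ⇒ new: blue(item1).
Closure: {bird(item1), blue(item1), cold(item1), flies(item1), has_feathers(item1), hot(item1), large(item1), penguin(y), signed(y), small(item1), swims(y)} — 11 facts.

11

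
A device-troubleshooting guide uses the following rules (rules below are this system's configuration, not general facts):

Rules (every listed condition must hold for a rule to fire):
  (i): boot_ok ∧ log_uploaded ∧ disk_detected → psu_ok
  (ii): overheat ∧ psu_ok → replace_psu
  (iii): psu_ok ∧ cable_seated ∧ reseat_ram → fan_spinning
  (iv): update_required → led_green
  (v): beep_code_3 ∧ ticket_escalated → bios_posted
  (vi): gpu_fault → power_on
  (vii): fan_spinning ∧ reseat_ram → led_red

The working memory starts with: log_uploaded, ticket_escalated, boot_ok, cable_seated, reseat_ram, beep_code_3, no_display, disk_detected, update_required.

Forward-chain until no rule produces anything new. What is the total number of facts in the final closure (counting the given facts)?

14

[1] (i) [boot_ok ∧ log_uploaded ∧ disk_detected → psu_ok]; (iv) [update_required → led_green]; (v) [beep_code_3 ∧ ticket_escalated → bios_posted]. ⇒ new: psu_ok, led_green, bios_posted.
[2] (iii) [psu_ok ∧ cable_seated ∧ reseat_ram → fan_spinning]. ⇒ new: fan_spinning.
[3] (vii) [fan_spinning ∧ reseat_ram → led_red]. ⇒ new: led_red.
Closure: {beep_code_3, bios_posted, boot_ok, cable_seated, disk_detected, fan_spinning, led_green, led_red, log_uploaded, no_display, psu_ok, reseat_ram, ticket_escalated, update_required} — 14 facts.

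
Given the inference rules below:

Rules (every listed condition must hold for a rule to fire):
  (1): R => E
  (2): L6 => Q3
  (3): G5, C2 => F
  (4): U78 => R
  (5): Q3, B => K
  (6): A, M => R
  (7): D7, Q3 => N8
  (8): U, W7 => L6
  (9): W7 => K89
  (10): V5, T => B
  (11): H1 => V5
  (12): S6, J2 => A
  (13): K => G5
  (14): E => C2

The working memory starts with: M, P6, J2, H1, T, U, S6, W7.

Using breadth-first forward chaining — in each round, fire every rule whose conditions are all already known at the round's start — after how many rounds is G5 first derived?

Round 1: (8) [U, W7 => L6]; (9) [W7 => K89]; (11) [H1 => V5]; (12) [S6, J2 => A]. New: L6, K89, V5, A.
Round 2: (2) [L6 => Q3]; (6) [A, M => R]; (10) [V5, T => B]. New: Q3, R, B.
Round 3: (1) [R => E]; (5) [Q3, B => K]. New: E, K.
Round 4: (13) [K => G5]; (14) [E => C2]. New: G5, C2.
G5 first appears in round 4.

4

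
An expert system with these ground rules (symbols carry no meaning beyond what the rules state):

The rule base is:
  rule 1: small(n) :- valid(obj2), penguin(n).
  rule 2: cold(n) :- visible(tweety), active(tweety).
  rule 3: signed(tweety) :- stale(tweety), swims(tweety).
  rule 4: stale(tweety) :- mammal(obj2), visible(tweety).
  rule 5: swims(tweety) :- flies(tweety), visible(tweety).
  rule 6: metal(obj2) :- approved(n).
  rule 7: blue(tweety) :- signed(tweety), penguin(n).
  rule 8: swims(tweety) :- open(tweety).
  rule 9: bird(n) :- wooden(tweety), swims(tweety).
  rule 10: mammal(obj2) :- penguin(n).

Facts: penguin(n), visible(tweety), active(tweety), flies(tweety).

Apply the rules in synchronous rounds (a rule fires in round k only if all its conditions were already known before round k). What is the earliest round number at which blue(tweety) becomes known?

4

Round 1: rule 2 [cold(n) :- visible(tweety), active(tweety).]; rule 5 [swims(tweety) :- flies(tweety), visible(tweety).]; rule 10 [mammal(obj2) :- penguin(n).]. New: cold(n), swims(tweety), mammal(obj2).
Round 2: rule 4 [stale(tweety) :- mammal(obj2), visible(tweety).]. New: stale(tweety).
Round 3: rule 3 [signed(tweety) :- stale(tweety), swims(tweety).]. New: signed(tweety).
Round 4: rule 7 [blue(tweety) :- signed(tweety), penguin(n).]. New: blue(tweety).
blue(tweety) first appears in round 4.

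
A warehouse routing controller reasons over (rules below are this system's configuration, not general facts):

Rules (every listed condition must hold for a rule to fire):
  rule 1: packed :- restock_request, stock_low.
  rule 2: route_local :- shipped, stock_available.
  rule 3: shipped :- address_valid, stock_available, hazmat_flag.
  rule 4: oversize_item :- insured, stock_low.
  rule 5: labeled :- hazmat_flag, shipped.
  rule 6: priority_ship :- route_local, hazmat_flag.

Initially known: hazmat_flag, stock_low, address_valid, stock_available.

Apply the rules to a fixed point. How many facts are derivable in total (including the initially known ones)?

Round 1: rule 3 [shipped :- address_valid, stock_available, hazmat_flag.]. Adds shipped.
Round 2: rule 2 [route_local :- shipped, stock_available.]; rule 5 [labeled :- hazmat_flag, shipped.]. Adds route_local, labeled.
Round 3: rule 6 [priority_ship :- route_local, hazmat_flag.]. Adds priority_ship.
Closure: {address_valid, hazmat_flag, labeled, priority_ship, route_local, shipped, stock_available, stock_low} — 8 facts.

8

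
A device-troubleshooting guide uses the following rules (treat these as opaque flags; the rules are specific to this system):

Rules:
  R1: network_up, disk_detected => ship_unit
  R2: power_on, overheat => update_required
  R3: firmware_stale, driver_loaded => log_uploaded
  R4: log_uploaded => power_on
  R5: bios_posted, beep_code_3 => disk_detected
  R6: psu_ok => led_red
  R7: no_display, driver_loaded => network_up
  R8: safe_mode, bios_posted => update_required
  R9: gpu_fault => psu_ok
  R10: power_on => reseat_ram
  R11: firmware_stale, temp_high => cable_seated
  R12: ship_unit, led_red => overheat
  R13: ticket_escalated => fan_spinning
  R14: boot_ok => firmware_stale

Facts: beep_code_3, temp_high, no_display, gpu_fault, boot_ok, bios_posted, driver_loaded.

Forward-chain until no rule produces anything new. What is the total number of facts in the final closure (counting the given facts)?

[1] R5 [bios_posted, beep_code_3 => disk_detected]; R7 [no_display, driver_loaded => network_up]; R9 [gpu_fault => psu_ok]; R14 [boot_ok => firmware_stale]. ⇒ new: disk_detected, network_up, psu_ok, firmware_stale.
[2] R1 [network_up, disk_detected => ship_unit]; R3 [firmware_stale, driver_loaded => log_uploaded]; R6 [psu_ok => led_red]; R11 [firmware_stale, temp_high => cable_seated]. ⇒ new: ship_unit, log_uploaded, led_red, cable_seated.
[3] R4 [log_uploaded => power_on]; R12 [ship_unit, led_red => overheat]. ⇒ new: power_on, overheat.
[4] R2 [power_on, overheat => update_required]; R10 [power_on => reseat_ram]. ⇒ new: update_required, reseat_ram.
Closure: {beep_code_3, bios_posted, boot_ok, cable_seated, disk_detected, driver_loaded, firmware_stale, gpu_fault, led_red, log_uploaded, network_up, no_display, overheat, power_on, psu_ok, reseat_ram, ship_unit, temp_high, update_required} — 19 facts.

19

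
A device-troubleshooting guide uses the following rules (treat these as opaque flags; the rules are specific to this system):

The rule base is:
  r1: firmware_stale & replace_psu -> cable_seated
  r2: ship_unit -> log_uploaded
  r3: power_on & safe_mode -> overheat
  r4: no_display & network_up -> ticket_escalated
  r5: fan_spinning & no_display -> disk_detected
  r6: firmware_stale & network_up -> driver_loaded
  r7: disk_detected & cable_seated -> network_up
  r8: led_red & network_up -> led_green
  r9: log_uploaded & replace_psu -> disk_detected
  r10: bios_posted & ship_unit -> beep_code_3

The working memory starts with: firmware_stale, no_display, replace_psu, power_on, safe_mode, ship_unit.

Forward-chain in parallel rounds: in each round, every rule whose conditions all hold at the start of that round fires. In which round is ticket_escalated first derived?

Round 1 fires r1, r2, r3, giving cable_seated, log_uploaded, overheat.
Round 2 fires r9, giving disk_detected.
Round 3 fires r7, giving network_up.
Round 4 fires r4, r6, giving ticket_escalated, driver_loaded.
ticket_escalated first appears in round 4.

4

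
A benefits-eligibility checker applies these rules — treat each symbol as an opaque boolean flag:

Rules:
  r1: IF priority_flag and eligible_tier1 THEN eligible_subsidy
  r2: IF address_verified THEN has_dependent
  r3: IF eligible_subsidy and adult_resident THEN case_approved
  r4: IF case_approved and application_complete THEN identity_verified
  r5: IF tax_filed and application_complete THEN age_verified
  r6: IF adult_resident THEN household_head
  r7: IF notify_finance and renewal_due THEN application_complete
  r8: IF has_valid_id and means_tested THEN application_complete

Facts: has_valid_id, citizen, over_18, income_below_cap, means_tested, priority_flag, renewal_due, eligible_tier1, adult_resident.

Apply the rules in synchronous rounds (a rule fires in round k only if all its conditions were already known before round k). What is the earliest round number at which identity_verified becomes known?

Round 1: r1 [IF priority_flag and eligible_tier1 THEN eligible_subsidy]; r6 [IF adult_resident THEN household_head]; r8 [IF has_valid_id and means_tested THEN application_complete]. New: eligible_subsidy, household_head, application_complete.
Round 2: r3 [IF eligible_subsidy and adult_resident THEN case_approved]. New: case_approved.
Round 3: r4 [IF case_approved and application_complete THEN identity_verified]. New: identity_verified.
identity_verified first appears in round 3.

3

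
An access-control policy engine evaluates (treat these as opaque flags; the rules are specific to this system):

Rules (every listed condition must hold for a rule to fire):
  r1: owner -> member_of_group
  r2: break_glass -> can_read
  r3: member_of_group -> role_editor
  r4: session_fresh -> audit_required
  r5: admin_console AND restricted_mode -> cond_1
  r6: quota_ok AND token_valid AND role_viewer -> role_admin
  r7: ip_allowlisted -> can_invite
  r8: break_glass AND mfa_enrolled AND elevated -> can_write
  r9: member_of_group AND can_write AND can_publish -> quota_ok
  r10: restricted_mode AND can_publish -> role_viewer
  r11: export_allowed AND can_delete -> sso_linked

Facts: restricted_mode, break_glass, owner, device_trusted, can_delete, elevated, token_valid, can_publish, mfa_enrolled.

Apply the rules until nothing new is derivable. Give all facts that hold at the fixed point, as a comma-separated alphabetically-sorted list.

[1] r1 [owner -> member_of_group]; r2 [break_glass -> can_read]; r8 [break_glass AND mfa_enrolled AND elevated -> can_write]; r10 [restricted_mode AND can_publish -> role_viewer]. ⇒ new: member_of_group, can_read, can_write, role_viewer.
[2] r3 [member_of_group -> role_editor]; r9 [member_of_group AND can_write AND can_publish -> quota_ok]. ⇒ new: role_editor, quota_ok.
[3] r6 [quota_ok AND token_valid AND role_viewer -> role_admin]. ⇒ new: role_admin.

break_glass, can_delete, can_publish, can_read, can_write, device_trusted, elevated, member_of_group, mfa_enrolled, owner, quota_ok, restricted_mode, role_admin, role_editor, role_viewer, token_valid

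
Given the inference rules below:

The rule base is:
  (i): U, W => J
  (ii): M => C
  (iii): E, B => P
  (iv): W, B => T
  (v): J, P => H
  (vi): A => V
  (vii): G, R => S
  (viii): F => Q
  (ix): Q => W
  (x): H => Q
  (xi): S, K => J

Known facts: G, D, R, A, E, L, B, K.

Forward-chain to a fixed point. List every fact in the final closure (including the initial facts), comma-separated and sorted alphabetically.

A, B, D, E, G, H, J, K, L, P, Q, R, S, T, V, W

Round 1 fires (iii), (vi), (vii), giving P, V, S.
Round 2 fires (xi), giving J.
Round 3 fires (v), giving H.
Round 4 fires (x), giving Q.
Round 5 fires (ix), giving W.
Round 6 fires (iv), giving T.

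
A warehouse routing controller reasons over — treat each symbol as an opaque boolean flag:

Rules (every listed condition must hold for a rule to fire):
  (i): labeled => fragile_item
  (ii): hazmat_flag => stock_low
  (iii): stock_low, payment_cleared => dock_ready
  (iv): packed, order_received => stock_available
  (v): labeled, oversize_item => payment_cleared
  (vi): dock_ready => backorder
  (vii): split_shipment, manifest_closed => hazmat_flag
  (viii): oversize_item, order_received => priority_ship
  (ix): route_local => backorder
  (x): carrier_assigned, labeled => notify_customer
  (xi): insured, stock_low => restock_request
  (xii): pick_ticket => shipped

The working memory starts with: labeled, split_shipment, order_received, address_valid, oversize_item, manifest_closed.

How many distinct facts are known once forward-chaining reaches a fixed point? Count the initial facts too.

Round 1 — (i), (v), (vii), (viii), derive fragile_item, payment_cleared, hazmat_flag, priority_ship.
Round 2 — (ii), derive stock_low.
Round 3 — (iii), derive dock_ready.
Round 4 — (vi), derive backorder.
Closure: {address_valid, backorder, dock_ready, fragile_item, hazmat_flag, labeled, manifest_closed, order_received, oversize_item, payment_cleared, priority_ship, split_shipment, stock_low} — 13 facts.

13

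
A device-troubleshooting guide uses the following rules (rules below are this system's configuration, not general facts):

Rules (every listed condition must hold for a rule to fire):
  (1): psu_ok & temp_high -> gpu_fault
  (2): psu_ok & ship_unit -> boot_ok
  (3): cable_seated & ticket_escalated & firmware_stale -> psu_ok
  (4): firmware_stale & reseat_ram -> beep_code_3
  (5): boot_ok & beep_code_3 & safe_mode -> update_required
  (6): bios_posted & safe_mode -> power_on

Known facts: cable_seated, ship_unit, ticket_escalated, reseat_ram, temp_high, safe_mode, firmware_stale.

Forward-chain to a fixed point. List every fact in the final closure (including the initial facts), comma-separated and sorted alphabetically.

beep_code_3, boot_ok, cable_seated, firmware_stale, gpu_fault, psu_ok, reseat_ram, safe_mode, ship_unit, temp_high, ticket_escalated, update_required

Round 1 fires (3), (4), giving psu_ok, beep_code_3.
Round 2 fires (1), (2), giving gpu_fault, boot_ok.
Round 3 fires (5), giving update_required.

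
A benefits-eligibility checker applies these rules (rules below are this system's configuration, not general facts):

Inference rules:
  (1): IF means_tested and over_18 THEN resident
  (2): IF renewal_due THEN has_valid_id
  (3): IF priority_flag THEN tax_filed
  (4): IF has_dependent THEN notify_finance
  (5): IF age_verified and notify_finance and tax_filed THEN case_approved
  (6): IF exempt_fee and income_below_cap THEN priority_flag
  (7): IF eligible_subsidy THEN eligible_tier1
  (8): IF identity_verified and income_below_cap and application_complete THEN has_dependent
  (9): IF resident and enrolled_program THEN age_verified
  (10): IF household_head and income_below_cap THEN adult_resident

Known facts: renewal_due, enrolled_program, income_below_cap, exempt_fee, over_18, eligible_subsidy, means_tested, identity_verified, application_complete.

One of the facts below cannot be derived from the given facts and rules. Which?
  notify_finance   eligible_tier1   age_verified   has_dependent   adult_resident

adult_resident

Round 1 — (1), (2), (6), (7), (8), derive resident, has_valid_id, priority_flag, eligible_tier1, has_dependent.
Round 2 — (3), (4), (9), derive tax_filed, notify_finance, age_verified.
Round 3 — (5), derive case_approved.
Derived: notify_finance (round 2), age_verified (round 2), has_dependent (round 1), eligible_tier1 (round 1). adult_resident never appears in any round.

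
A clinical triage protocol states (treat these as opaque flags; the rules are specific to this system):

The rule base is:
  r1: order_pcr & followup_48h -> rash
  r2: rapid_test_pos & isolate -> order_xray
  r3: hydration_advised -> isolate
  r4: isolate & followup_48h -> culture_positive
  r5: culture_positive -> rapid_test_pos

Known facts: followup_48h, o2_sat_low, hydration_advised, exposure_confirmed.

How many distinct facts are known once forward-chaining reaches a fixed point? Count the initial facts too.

Round 1: r3 [hydration_advised -> isolate]. New: isolate.
Round 2: r4 [isolate & followup_48h -> culture_positive]. New: culture_positive.
Round 3: r5 [culture_positive -> rapid_test_pos]. New: rapid_test_pos.
Round 4: r2 [rapid_test_pos & isolate -> order_xray]. New: order_xray.
Closure: {culture_positive, exposure_confirmed, followup_48h, hydration_advised, isolate, o2_sat_low, order_xray, rapid_test_pos} — 8 facts.

8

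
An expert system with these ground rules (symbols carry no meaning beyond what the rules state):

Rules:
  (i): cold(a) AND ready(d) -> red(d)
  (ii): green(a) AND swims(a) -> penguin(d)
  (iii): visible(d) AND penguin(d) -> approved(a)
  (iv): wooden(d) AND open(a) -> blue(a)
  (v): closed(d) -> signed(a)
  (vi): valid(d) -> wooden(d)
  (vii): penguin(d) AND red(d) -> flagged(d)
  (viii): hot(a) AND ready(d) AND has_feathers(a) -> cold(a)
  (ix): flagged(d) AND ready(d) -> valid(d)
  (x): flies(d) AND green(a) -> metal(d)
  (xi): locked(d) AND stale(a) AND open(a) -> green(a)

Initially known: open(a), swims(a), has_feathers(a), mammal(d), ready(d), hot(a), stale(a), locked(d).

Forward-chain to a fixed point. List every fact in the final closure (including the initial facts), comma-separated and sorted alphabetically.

Round 1: (viii) [hot(a) AND ready(d) AND has_feathers(a) -> cold(a)]; (xi) [locked(d) AND stale(a) AND open(a) -> green(a)]. New: cold(a), green(a).
Round 2: (i) [cold(a) AND ready(d) -> red(d)]; (ii) [green(a) AND swims(a) -> penguin(d)]. New: red(d), penguin(d).
Round 3: (vii) [penguin(d) AND red(d) -> flagged(d)]. New: flagged(d).
Round 4: (ix) [flagged(d) AND ready(d) -> valid(d)]. New: valid(d).
Round 5: (vi) [valid(d) -> wooden(d)]. New: wooden(d).
Round 6: (iv) [wooden(d) AND open(a) -> blue(a)]. New: blue(a).

blue(a), cold(a), flagged(d), green(a), has_feathers(a), hot(a), locked(d), mammal(d), open(a), penguin(d), ready(d), red(d), stale(a), swims(a), valid(d), wooden(d)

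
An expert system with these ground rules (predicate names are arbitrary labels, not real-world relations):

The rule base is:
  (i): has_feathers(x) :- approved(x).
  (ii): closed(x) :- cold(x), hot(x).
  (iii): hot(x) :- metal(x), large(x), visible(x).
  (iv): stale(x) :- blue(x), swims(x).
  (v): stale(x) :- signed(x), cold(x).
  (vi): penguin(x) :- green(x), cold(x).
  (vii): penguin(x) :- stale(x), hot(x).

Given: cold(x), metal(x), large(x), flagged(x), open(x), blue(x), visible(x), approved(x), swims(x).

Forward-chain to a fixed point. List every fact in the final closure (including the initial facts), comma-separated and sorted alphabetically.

approved(x), blue(x), closed(x), cold(x), flagged(x), has_feathers(x), hot(x), large(x), metal(x), open(x), penguin(x), stale(x), swims(x), visible(x)

[1] (i) [has_feathers(x) :- approved(x).]; (iii) [hot(x) :- metal(x), large(x), visible(x).]; (iv) [stale(x) :- blue(x), swims(x).]. ⇒ new: has_feathers(x), hot(x), stale(x).
[2] (ii) [closed(x) :- cold(x), hot(x).]; (vii) [penguin(x) :- stale(x), hot(x).]. ⇒ new: closed(x), penguin(x).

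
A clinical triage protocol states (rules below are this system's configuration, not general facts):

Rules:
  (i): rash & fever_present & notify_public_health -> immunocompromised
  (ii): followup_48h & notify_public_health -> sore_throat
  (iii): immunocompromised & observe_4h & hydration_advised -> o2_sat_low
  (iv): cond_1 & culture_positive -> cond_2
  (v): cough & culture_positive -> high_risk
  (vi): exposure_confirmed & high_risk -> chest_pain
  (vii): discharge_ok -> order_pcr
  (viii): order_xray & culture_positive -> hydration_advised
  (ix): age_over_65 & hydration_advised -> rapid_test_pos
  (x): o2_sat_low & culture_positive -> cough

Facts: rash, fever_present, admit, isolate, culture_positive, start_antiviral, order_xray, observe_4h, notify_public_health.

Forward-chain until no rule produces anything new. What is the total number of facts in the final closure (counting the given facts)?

14

Round 1: (i) [rash & fever_present & notify_public_health -> immunocompromised]; (viii) [order_xray & culture_positive -> hydration_advised]. New: immunocompromised, hydration_advised.
Round 2: (iii) [immunocompromised & observe_4h & hydration_advised -> o2_sat_low]. New: o2_sat_low.
Round 3: (x) [o2_sat_low & culture_positive -> cough]. New: cough.
Round 4: (v) [cough & culture_positive -> high_risk]. New: high_risk.
Closure: {admit, cough, culture_positive, fever_present, high_risk, hydration_advised, immunocompromised, isolate, notify_public_health, o2_sat_low, observe_4h, order_xray, rash, start_antiviral} — 14 facts.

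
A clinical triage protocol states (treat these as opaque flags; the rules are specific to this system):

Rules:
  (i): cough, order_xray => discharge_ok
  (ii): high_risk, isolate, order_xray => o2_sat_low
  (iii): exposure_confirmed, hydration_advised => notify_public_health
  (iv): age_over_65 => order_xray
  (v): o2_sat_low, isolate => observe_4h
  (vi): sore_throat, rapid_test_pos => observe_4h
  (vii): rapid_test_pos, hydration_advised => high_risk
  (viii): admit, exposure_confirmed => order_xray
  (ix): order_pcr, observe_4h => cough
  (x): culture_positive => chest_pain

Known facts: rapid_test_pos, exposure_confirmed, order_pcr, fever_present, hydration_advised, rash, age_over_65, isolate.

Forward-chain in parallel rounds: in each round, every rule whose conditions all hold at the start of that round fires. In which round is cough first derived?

4

Round 1: (iii) [exposure_confirmed, hydration_advised => notify_public_health]; (iv) [age_over_65 => order_xray]; (vii) [rapid_test_pos, hydration_advised => high_risk]. Adds notify_public_health, order_xray, high_risk.
Round 2: (ii) [high_risk, isolate, order_xray => o2_sat_low]. Adds o2_sat_low.
Round 3: (v) [o2_sat_low, isolate => observe_4h]. Adds observe_4h.
Round 4: (ix) [order_pcr, observe_4h => cough]. Adds cough.
cough first appears in round 4.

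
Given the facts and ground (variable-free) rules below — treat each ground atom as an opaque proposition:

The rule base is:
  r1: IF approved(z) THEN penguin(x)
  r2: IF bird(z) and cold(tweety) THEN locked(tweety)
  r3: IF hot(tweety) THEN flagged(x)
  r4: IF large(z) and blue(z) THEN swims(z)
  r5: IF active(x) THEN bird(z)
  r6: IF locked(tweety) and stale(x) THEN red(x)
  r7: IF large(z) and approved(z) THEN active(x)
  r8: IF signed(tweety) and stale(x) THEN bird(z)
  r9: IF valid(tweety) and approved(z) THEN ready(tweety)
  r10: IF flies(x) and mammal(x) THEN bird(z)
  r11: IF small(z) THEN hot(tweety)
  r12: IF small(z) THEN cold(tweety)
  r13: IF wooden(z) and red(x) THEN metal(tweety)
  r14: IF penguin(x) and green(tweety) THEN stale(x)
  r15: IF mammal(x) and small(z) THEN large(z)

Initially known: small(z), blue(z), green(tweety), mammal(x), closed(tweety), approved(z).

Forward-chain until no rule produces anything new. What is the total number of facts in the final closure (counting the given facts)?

Round 1: r1 [IF approved(z) THEN penguin(x)]; r11 [IF small(z) THEN hot(tweety)]; r12 [IF small(z) THEN cold(tweety)]; r15 [IF mammal(x) and small(z) THEN large(z)]. Adds penguin(x), hot(tweety), cold(tweety), large(z).
Round 2: r3 [IF hot(tweety) THEN flagged(x)]; r4 [IF large(z) and blue(z) THEN swims(z)]; r7 [IF large(z) and approved(z) THEN active(x)]; r14 [IF penguin(x) and green(tweety) THEN stale(x)]. Adds flagged(x), swims(z), active(x), stale(x).
Round 3: r5 [IF active(x) THEN bird(z)]. Adds bird(z).
Round 4: r2 [IF bird(z) and cold(tweety) THEN locked(tweety)]. Adds locked(tweety).
Round 5: r6 [IF locked(tweety) and stale(x) THEN red(x)]. Adds red(x).
Closure: {active(x), approved(z), bird(z), blue(z), closed(tweety), cold(tweety), flagged(x), green(tweety), hot(tweety), large(z), locked(tweety), mammal(x), penguin(x), red(x), small(z), stale(x), swims(z)} — 17 facts.

17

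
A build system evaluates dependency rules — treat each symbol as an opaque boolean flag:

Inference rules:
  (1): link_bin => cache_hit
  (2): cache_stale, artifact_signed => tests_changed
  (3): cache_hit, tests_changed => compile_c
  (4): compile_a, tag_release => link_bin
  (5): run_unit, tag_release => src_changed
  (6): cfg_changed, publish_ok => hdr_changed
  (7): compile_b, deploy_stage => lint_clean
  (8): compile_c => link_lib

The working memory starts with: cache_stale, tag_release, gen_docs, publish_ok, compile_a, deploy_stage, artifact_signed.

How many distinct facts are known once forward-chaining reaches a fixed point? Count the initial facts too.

Round 1: (2) [cache_stale, artifact_signed => tests_changed]; (4) [compile_a, tag_release => link_bin]. Adds tests_changed, link_bin.
Round 2: (1) [link_bin => cache_hit]. Adds cache_hit.
Round 3: (3) [cache_hit, tests_changed => compile_c]. Adds compile_c.
Round 4: (8) [compile_c => link_lib]. Adds link_lib.
Closure: {artifact_signed, cache_hit, cache_stale, compile_a, compile_c, deploy_stage, gen_docs, link_bin, link_lib, publish_ok, tag_release, tests_changed} — 12 facts.

12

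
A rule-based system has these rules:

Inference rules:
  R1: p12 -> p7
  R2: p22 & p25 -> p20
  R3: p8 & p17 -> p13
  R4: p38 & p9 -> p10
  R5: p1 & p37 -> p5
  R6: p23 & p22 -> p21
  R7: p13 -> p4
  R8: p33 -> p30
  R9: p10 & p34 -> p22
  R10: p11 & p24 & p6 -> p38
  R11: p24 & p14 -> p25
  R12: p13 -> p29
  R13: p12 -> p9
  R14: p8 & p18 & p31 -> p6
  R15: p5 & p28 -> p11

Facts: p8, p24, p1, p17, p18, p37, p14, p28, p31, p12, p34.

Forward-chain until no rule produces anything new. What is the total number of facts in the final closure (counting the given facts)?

Round 1 fires R1, R3, R5, R11, R13, R14, giving p7, p13, p5, p25, p9, p6.
Round 2 fires R7, R12, R15, giving p4, p29, p11.
Round 3 fires R10, giving p38.
Round 4 fires R4, giving p10.
Round 5 fires R9, giving p22.
Round 6 fires R2, giving p20.
Closure: {p1, p10, p11, p12, p13, p14, p17, p18, p20, p22, p24, p25, p28, p29, p31, p34, p37, p38, p4, p5, p6, p7, p8, p9} — 24 facts.

24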